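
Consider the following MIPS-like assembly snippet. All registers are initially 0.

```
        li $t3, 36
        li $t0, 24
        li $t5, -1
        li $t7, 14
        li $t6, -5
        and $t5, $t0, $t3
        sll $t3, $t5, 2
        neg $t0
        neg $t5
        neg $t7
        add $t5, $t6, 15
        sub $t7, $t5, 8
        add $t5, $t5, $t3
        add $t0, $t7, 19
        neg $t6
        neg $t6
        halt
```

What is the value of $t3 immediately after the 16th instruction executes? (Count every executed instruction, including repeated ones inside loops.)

0

li $t3, 36 → $t3=36
li $t0, 24 → $t0=24
li $t5, -1 → $t5=-1
li $t7, 14 → $t7=14
li $t6, -5 → $t6=-5
and $t5, $t0, $t3 → $t5=24&36=0
sll $t3, $t5, 2 → $t3=0<<2=0
neg $t0 → $t0=-(24)=-24
neg $t5 → $t5=-(0)=0
neg $t7 → $t7=-(14)=-14
add $t5, $t6, 15 → $t5=(-5)+15=10
sub $t7, $t5, 8 → $t7=10-8=2
add $t5, $t5, $t3 → $t5=10+0=10
add $t0, $t7, 19 → $t0=2+19=21
neg $t6 → $t6=-(-5)=5
neg $t6 → $t6=-(5)=-5
After step 16: $t3 = 0.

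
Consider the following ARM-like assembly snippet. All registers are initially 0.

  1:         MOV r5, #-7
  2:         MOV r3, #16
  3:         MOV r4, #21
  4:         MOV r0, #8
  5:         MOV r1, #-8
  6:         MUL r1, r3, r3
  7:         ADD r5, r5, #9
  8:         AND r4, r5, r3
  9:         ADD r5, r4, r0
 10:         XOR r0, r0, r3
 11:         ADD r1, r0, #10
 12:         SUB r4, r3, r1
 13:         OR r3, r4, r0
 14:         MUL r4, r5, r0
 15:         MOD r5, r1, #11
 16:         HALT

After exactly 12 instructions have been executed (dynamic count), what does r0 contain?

MOV r5, #-7 → r5=-7
MOV r3, #16 → r3=16
MOV r4, #21 → r4=21
MOV r0, #8 → r0=8
MOV r1, #-8 → r1=-8
MUL r1, r3, r3 → r1=16*16=256
ADD r5, r5, #9 → r5=(-7)+9=2
AND r4, r5, r3 → r4=2&16=0
ADD r5, r4, r0 → r5=0+8=8
XOR r0, r0, r3 → r0=8^16=24
ADD r1, r0, #10 → r1=24+10=34
SUB r4, r3, r1 → r4=16-34=-18
After step 12: r0 = 24.

24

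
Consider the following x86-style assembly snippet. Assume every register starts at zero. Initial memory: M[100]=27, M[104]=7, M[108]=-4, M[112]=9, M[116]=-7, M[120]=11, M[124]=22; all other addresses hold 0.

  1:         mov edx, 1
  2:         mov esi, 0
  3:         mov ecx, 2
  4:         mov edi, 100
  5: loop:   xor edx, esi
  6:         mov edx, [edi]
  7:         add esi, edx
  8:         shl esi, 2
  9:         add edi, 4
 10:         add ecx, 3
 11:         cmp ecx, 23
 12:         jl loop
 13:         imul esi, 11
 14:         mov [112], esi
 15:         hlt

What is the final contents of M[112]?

5159704

mov edx, 1 → edx=1
mov esi, 0 → esi=0
mov ecx, 2 → ecx=2
mov edi, 100 → edi=100
xor edx, esi → edx=1^0=1
mov edx, [edi] → edx=M[100]=27
add esi, edx → esi=0+27=27
shl esi, 2 → esi=27<<2=108
add edi, 4 → edi=100+4=104
add ecx, 3 → ecx=2+3=5
cmp ecx, 23  (cmp 5,23)
jl loop: taken
xor edx, esi → edx=27^108=119
mov edx, [edi] → edx=M[104]=7
add esi, edx → esi=108+7=115
shl esi, 2 → esi=115<<2=460
add edi, 4 → edi=104+4=108
add ecx, 3 → ecx=5+3=8
cmp ecx, 23  (cmp 8,23)
jl loop: taken
xor edx, esi → edx=7^460=459
mov edx, [edi] → edx=M[108]=-4
add esi, edx → esi=460+(-4)=456
shl esi, 2 → esi=456<<2=1824
add edi, 4 → edi=108+4=112
add ecx, 3 → ecx=8+3=11
cmp ecx, 23  (cmp 11,23)
jl loop: taken
xor edx, esi → edx=(-4)^1824=-1828
mov edx, [edi] → edx=M[112]=9
add esi, edx → esi=1824+9=1833
shl esi, 2 → esi=1833<<2=7332
add edi, 4 → edi=112+4=116
add ecx, 3 → ecx=11+3=14
cmp ecx, 23  (cmp 14,23)
jl loop: taken
xor edx, esi → edx=9^7332=7341
mov edx, [edi] → edx=M[116]=-7
add esi, edx → esi=7332+(-7)=7325
shl esi, 2 → esi=7325<<2=29300
add edi, 4 → edi=116+4=120
add ecx, 3 → ecx=14+3=17
cmp ecx, 23  (cmp 17,23)
jl loop: taken
xor edx, esi → edx=(-7)^29300=-29299
mov edx, [edi] → edx=M[120]=11
add esi, edx → esi=29300+11=29311
shl esi, 2 → esi=29311<<2=117244
add edi, 4 → edi=120+4=124
add ecx, 3 → ecx=17+3=20
cmp ecx, 23  (cmp 20,23)
jl loop: taken
xor edx, esi → edx=11^117244=117239
mov edx, [edi] → edx=M[124]=22
add esi, edx → esi=117244+22=117266
shl esi, 2 → esi=117266<<2=469064
add edi, 4 → edi=124+4=128
add ecx, 3 → ecx=20+3=23
cmp ecx, 23  (cmp 23,23)
jl loop: not taken
imul esi, 11 → esi=469064*11=5159704
mov [112], esi → M[112]=5159704
halt.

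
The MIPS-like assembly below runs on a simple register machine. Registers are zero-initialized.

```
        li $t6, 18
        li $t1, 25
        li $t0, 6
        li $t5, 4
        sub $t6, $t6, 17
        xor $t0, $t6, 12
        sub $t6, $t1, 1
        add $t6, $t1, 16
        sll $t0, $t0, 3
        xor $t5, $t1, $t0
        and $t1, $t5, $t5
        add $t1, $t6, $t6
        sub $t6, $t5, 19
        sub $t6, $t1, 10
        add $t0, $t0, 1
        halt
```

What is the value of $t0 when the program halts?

li $t6, 18 → $t6=18
li $t1, 25 → $t1=25
li $t0, 6 → $t0=6
li $t5, 4 → $t5=4
sub $t6, $t6, 17 → $t6=18-17=1
xor $t0, $t6, 12 → $t0=1^12=13
sub $t6, $t1, 1 → $t6=25-1=24
add $t6, $t1, 16 → $t6=25+16=41
sll $t0, $t0, 3 → $t0=13<<3=104
xor $t5, $t1, $t0 → $t5=25^104=113
and $t1, $t5, $t5 → $t1=113&113=113
add $t1, $t6, $t6 → $t1=41+41=82
sub $t6, $t5, 19 → $t6=113-19=94
sub $t6, $t1, 10 → $t6=82-10=72
add $t0, $t0, 1 → $t0=104+1=105
halt.

105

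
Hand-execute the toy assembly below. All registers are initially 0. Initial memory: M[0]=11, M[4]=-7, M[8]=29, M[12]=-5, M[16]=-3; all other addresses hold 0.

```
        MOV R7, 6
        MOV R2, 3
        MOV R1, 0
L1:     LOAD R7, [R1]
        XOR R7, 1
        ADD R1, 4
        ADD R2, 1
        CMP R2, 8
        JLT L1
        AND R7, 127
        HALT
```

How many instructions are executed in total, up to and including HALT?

35

R7=6
R2=3
R1=0
R7=M[0]=11
R7=11^1=10
R1=0+4=4
R2=3+1=4
CMP R2, 8  (cmp 4,8)
JLT L1: taken
R7=M[4]=-7
R7=(-7)^1=-8
R1=4+4=8
R2=4+1=5
CMP R2, 8  (cmp 5,8)
JLT L1: taken
R7=M[8]=29
R7=29^1=28
R1=8+4=12
R2=5+1=6
CMP R2, 8  (cmp 6,8)
JLT L1: taken
R7=M[12]=-5
R7=(-5)^1=-6
R1=12+4=16
R2=6+1=7
CMP R2, 8  (cmp 7,8)
JLT L1: taken
R7=M[16]=-3
R7=(-3)^1=-4
R1=16+4=20
R2=7+1=8
CMP R2, 8  (cmp 8,8)
JLT L1: not taken
R7=(-4)&127=124
halt.
Total executed instructions: 35.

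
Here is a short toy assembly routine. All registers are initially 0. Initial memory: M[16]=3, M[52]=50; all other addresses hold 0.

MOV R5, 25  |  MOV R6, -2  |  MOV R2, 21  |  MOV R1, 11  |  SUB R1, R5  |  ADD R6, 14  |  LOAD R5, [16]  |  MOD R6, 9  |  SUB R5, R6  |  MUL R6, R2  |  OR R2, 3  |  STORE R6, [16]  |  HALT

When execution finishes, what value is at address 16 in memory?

after MOV R5, 25: R5=25
after MOV R6, -2: R6=-2
after MOV R2, 21: R2=21
after MOV R1, 11: R1=11
after SUB R1, R5: R1=11-25=-14
after ADD R6, 14: R6=(-2)+14=12
after LOAD R5, [16]: R5=M[16]=3
after MOD R6, 9: R6=12%9=3
after SUB R5, R6: R5=3-3=0
after MUL R6, R2: R6=3*21=63
after OR R2, 3: R2=21|3=23
STORE R6, [16] → M[16]=63
halt.

63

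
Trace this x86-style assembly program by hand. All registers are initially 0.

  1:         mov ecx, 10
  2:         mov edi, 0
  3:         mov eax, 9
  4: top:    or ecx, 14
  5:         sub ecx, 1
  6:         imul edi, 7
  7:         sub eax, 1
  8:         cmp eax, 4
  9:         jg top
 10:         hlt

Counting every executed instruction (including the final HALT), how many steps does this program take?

34

ecx=10
edi=0
eax=9
ecx=10|14=14
ecx=14-1=13
edi=0*7=0
eax=9-1=8
cmp eax, 4  (cmp 8,4)
jg top: taken
ecx=13|14=15
ecx=15-1=14
edi=0*7=0
eax=8-1=7
cmp eax, 4  (cmp 7,4)
jg top: taken
ecx=14|14=14
ecx=14-1=13
edi=0*7=0
eax=7-1=6
cmp eax, 4  (cmp 6,4)
jg top: taken
ecx=13|14=15
ecx=15-1=14
edi=0*7=0
eax=6-1=5
cmp eax, 4  (cmp 5,4)
jg top: taken
ecx=14|14=14
ecx=14-1=13
edi=0*7=0
eax=5-1=4
cmp eax, 4  (cmp 4,4)
jg top: not taken
halt.
Total executed instructions: 34.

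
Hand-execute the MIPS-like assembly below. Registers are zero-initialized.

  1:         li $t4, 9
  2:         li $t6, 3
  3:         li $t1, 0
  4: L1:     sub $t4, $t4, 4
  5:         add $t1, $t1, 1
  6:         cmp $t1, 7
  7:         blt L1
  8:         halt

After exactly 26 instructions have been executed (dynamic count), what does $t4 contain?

-15

$t4=9
$t6=3
$t1=0
$t4=9-4=5
$t1=0+1=1
cmp $t1, 7  (cmp 1,7)
blt L1: taken
$t4=5-4=1
$t1=1+1=2
cmp $t1, 7  (cmp 2,7)
blt L1: taken
$t4=1-4=-3
$t1=2+1=3
cmp $t1, 7  (cmp 3,7)
blt L1: taken
$t4=(-3)-4=-7
$t1=3+1=4
cmp $t1, 7  (cmp 4,7)
blt L1: taken
$t4=(-7)-4=-11
$t1=4+1=5
cmp $t1, 7  (cmp 5,7)
blt L1: taken
$t4=(-11)-4=-15
$t1=5+1=6
cmp $t1, 7  (cmp 6,7)
After step 26: $t4 = -15.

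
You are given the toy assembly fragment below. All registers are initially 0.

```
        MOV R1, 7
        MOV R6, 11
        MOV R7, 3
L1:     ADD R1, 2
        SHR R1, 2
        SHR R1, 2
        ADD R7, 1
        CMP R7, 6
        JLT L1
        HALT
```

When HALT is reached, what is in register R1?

0

after MOV R1, 7: R1=7
after MOV R6, 11: R6=11
after MOV R7, 3: R7=3
after ADD R1, 2: R1=7+2=9
after SHR R1, 2: R1=9>>2=2
after SHR R1, 2: R1=2>>2=0
after ADD R7, 1: R7=3+1=4
CMP R7, 6  (cmp 4,6)
JLT L1: taken
after ADD R1, 2: R1=0+2=2
after SHR R1, 2: R1=2>>2=0
after SHR R1, 2: R1=0>>2=0
after ADD R7, 1: R7=4+1=5
CMP R7, 6  (cmp 5,6)
JLT L1: taken
after ADD R1, 2: R1=0+2=2
after SHR R1, 2: R1=2>>2=0
after SHR R1, 2: R1=0>>2=0
after ADD R7, 1: R7=5+1=6
CMP R7, 6  (cmp 6,6)
JLT L1: not taken
halt.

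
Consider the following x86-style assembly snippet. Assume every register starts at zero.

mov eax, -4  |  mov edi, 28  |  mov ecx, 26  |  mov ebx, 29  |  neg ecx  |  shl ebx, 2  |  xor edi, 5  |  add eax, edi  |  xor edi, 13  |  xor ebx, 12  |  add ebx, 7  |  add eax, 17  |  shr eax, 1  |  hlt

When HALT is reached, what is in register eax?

19

eax=-4
edi=28
ecx=26
ebx=29
ecx=-(26)=-26
ebx=29<<2=116
edi=28^5=25
eax=(-4)+25=21
edi=25^13=20
ebx=116^12=120
ebx=120+7=127
eax=21+17=38
eax=38>>1=19
halt.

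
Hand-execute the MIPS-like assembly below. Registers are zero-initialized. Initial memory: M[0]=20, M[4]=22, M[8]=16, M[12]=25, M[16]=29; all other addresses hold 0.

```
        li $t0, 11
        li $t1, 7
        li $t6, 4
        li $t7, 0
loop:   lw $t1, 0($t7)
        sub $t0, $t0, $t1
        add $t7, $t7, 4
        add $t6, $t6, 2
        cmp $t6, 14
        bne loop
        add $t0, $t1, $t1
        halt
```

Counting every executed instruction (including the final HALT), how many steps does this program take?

after li $t0, 11: $t0=11
after li $t1, 7: $t1=7
after li $t6, 4: $t6=4
after li $t7, 0: $t7=0
after lw $t1, 0($t7): $t1=M[0]=20
after sub $t0, $t0, $t1: $t0=11-20=-9
after add $t7, $t7, 4: $t7=0+4=4
after add $t6, $t6, 2: $t6=4+2=6
cmp $t6, 14  (cmp 6,14)
bne loop: taken
after lw $t1, 0($t7): $t1=M[4]=22
after sub $t0, $t0, $t1: $t0=(-9)-22=-31
after add $t7, $t7, 4: $t7=4+4=8
after add $t6, $t6, 2: $t6=6+2=8
cmp $t6, 14  (cmp 8,14)
bne loop: taken
after lw $t1, 0($t7): $t1=M[8]=16
after sub $t0, $t0, $t1: $t0=(-31)-16=-47
after add $t7, $t7, 4: $t7=8+4=12
after add $t6, $t6, 2: $t6=8+2=10
cmp $t6, 14  (cmp 10,14)
bne loop: taken
after lw $t1, 0($t7): $t1=M[12]=25
after sub $t0, $t0, $t1: $t0=(-47)-25=-72
after add $t7, $t7, 4: $t7=12+4=16
after add $t6, $t6, 2: $t6=10+2=12
cmp $t6, 14  (cmp 12,14)
bne loop: taken
after lw $t1, 0($t7): $t1=M[16]=29
after sub $t0, $t0, $t1: $t0=(-72)-29=-101
after add $t7, $t7, 4: $t7=16+4=20
after add $t6, $t6, 2: $t6=12+2=14
cmp $t6, 14  (cmp 14,14)
bne loop: not taken
after add $t0, $t1, $t1: $t0=29+29=58
halt.
Total executed instructions: 36.

36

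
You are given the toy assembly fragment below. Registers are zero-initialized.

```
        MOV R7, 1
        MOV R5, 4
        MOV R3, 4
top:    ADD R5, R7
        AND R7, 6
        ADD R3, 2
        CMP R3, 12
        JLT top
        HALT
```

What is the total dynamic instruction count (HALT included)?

24

R7=1
R5=4
R3=4
R5=4+1=5
R7=1&6=0
R3=4+2=6
CMP R3, 12  (cmp 6,12)
JLT top: taken
R5=5+0=5
R7=0&6=0
R3=6+2=8
CMP R3, 12  (cmp 8,12)
JLT top: taken
R5=5+0=5
R7=0&6=0
R3=8+2=10
CMP R3, 12  (cmp 10,12)
JLT top: taken
R5=5+0=5
R7=0&6=0
R3=10+2=12
CMP R3, 12  (cmp 12,12)
JLT top: not taken
halt.
Total executed instructions: 24.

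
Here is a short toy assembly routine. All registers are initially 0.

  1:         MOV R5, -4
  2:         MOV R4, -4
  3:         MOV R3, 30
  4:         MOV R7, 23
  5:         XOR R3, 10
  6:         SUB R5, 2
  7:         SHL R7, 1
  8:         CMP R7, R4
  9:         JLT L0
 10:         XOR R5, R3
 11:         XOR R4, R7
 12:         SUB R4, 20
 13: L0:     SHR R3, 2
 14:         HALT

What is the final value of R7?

46

after MOV R5, -4: R5=-4
after MOV R4, -4: R4=-4
after MOV R3, 30: R3=30
after MOV R7, 23: R7=23
after XOR R3, 10: R3=30^10=20
after SUB R5, 2: R5=(-4)-2=-6
after SHL R7, 1: R7=23<<1=46
CMP R7, R4  (cmp 46,-4)
JLT L0: not taken
after XOR R5, R3: R5=(-6)^20=-18
after XOR R4, R7: R4=(-4)^46=-46
after SUB R4, 20: R4=(-46)-20=-66
after SHR R3, 2: R3=20>>2=5
halt.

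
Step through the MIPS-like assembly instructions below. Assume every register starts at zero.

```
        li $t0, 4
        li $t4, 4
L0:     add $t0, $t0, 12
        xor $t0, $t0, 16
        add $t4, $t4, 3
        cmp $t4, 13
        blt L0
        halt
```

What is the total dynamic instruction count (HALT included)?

$t0=4
$t4=4
$t0=4+12=16
$t0=16^16=0
$t4=4+3=7
cmp $t4, 13  (cmp 7,13)
blt L0: taken
$t0=0+12=12
$t0=12^16=28
$t4=7+3=10
cmp $t4, 13  (cmp 10,13)
blt L0: taken
$t0=28+12=40
$t0=40^16=56
$t4=10+3=13
cmp $t4, 13  (cmp 13,13)
blt L0: not taken
halt.
Total executed instructions: 18.

18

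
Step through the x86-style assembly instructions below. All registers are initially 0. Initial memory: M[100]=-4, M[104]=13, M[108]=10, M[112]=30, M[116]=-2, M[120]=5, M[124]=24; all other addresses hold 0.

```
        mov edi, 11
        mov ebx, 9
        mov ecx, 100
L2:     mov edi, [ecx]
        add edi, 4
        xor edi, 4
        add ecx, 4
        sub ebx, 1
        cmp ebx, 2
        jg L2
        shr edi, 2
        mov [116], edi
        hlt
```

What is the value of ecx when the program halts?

128

edi=11
ebx=9
ecx=100
edi=M[100]=-4
edi=(-4)+4=0
edi=0^4=4
ecx=100+4=104
ebx=9-1=8
cmp ebx, 2  (cmp 8,2)
jg L2: taken
edi=M[104]=13
edi=13+4=17
edi=17^4=21
ecx=104+4=108
ebx=8-1=7
cmp ebx, 2  (cmp 7,2)
jg L2: taken
edi=M[108]=10
edi=10+4=14
edi=14^4=10
ecx=108+4=112
ebx=7-1=6
cmp ebx, 2  (cmp 6,2)
jg L2: taken
edi=M[112]=30
edi=30+4=34
edi=34^4=38
ecx=112+4=116
ebx=6-1=5
cmp ebx, 2  (cmp 5,2)
jg L2: taken
edi=M[116]=-2
edi=(-2)+4=2
edi=2^4=6
ecx=116+4=120
ebx=5-1=4
cmp ebx, 2  (cmp 4,2)
jg L2: taken
edi=M[120]=5
edi=5+4=9
edi=9^4=13
ecx=120+4=124
ebx=4-1=3
cmp ebx, 2  (cmp 3,2)
jg L2: taken
edi=M[124]=24
edi=24+4=28
edi=28^4=24
ecx=124+4=128
ebx=3-1=2
cmp ebx, 2  (cmp 2,2)
jg L2: not taken
edi=24>>2=6
mov [116], edi → M[116]=6
halt.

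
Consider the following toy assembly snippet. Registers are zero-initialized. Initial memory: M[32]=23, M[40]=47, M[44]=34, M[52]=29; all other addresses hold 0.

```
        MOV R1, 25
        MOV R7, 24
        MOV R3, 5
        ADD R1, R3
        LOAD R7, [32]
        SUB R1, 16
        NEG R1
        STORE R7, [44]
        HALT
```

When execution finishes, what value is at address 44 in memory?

R1=25
R7=24
R3=5
R1=25+5=30
R7=M[32]=23
R1=30-16=14
R1=-(14)=-14
STORE R7, [44] → M[44]=23
halt.

23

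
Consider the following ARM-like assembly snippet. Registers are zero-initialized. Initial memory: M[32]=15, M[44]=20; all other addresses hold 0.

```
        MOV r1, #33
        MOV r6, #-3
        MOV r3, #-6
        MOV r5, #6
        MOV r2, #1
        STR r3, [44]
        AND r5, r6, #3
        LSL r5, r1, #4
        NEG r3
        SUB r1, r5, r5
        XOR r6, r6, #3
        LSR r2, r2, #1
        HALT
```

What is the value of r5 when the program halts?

after MOV r1, #33: r1=33
after MOV r6, #-3: r6=-3
after MOV r3, #-6: r3=-6
after MOV r5, #6: r5=6
after MOV r2, #1: r2=1
STR r3, [44] → M[44]=-6
after AND r5, r6, #3: r5=(-3)&3=1
after LSL r5, r1, #4: r5=33<<4=528
after NEG r3: r3=-(-6)=6
after SUB r1, r5, r5: r1=528-528=0
after XOR r6, r6, #3: r6=(-3)^3=-2
after LSR r2, r2, #1: r2=1>>1=0
halt.

528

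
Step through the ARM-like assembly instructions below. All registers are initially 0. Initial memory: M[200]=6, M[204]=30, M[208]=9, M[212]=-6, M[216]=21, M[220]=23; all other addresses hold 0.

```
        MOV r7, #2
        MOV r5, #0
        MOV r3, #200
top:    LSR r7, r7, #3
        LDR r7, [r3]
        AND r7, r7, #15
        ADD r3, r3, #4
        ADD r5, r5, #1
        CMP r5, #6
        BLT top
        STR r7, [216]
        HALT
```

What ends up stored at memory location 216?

7

MOV r7, #2 → r7=2
MOV r5, #0 → r5=0
MOV r3, #200 → r3=200
LSR r7, r7, #3 → r7=2>>3=0
LDR r7, [r3] → r7=M[200]=6
AND r7, r7, #15 → r7=6&15=6
ADD r3, r3, #4 → r3=200+4=204
ADD r5, r5, #1 → r5=0+1=1
CMP r5, #6  (cmp 1,6)
BLT top: taken
LSR r7, r7, #3 → r7=6>>3=0
LDR r7, [r3] → r7=M[204]=30
AND r7, r7, #15 → r7=30&15=14
ADD r3, r3, #4 → r3=204+4=208
ADD r5, r5, #1 → r5=1+1=2
CMP r5, #6  (cmp 2,6)
BLT top: taken
LSR r7, r7, #3 → r7=14>>3=1
LDR r7, [r3] → r7=M[208]=9
AND r7, r7, #15 → r7=9&15=9
ADD r3, r3, #4 → r3=208+4=212
ADD r5, r5, #1 → r5=2+1=3
CMP r5, #6  (cmp 3,6)
BLT top: taken
LSR r7, r7, #3 → r7=9>>3=1
LDR r7, [r3] → r7=M[212]=-6
AND r7, r7, #15 → r7=(-6)&15=10
ADD r3, r3, #4 → r3=212+4=216
ADD r5, r5, #1 → r5=3+1=4
CMP r5, #6  (cmp 4,6)
BLT top: taken
LSR r7, r7, #3 → r7=10>>3=1
LDR r7, [r3] → r7=M[216]=21
AND r7, r7, #15 → r7=21&15=5
ADD r3, r3, #4 → r3=216+4=220
ADD r5, r5, #1 → r5=4+1=5
CMP r5, #6  (cmp 5,6)
BLT top: taken
LSR r7, r7, #3 → r7=5>>3=0
LDR r7, [r3] → r7=M[220]=23
AND r7, r7, #15 → r7=23&15=7
ADD r3, r3, #4 → r3=220+4=224
ADD r5, r5, #1 → r5=5+1=6
CMP r5, #6  (cmp 6,6)
BLT top: not taken
STR r7, [216] → M[216]=7
halt.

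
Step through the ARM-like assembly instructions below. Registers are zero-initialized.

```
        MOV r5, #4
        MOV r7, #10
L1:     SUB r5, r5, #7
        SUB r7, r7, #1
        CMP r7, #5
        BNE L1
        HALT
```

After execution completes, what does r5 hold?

r5=4
r7=10
r5=4-7=-3
r7=10-1=9
CMP r7, #5  (cmp 9,5)
BNE L1: taken
r5=(-3)-7=-10
r7=9-1=8
CMP r7, #5  (cmp 8,5)
BNE L1: taken
r5=(-10)-7=-17
r7=8-1=7
CMP r7, #5  (cmp 7,5)
BNE L1: taken
r5=(-17)-7=-24
r7=7-1=6
CMP r7, #5  (cmp 6,5)
BNE L1: taken
r5=(-24)-7=-31
r7=6-1=5
CMP r7, #5  (cmp 5,5)
BNE L1: not taken
halt.

-31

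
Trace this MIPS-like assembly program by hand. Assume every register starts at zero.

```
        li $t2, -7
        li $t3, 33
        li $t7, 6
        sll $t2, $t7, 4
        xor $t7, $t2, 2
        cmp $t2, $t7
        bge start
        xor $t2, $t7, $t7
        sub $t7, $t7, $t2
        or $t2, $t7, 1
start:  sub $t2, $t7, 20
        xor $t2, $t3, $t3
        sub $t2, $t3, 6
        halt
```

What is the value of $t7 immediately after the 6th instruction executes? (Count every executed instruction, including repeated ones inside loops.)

li $t2, -7 → $t2=-7
li $t3, 33 → $t3=33
li $t7, 6 → $t7=6
sll $t2, $t7, 4 → $t2=6<<4=96
xor $t7, $t2, 2 → $t7=96^2=98
cmp $t2, $t7  (cmp 96,98)
After step 6: $t7 = 98.

98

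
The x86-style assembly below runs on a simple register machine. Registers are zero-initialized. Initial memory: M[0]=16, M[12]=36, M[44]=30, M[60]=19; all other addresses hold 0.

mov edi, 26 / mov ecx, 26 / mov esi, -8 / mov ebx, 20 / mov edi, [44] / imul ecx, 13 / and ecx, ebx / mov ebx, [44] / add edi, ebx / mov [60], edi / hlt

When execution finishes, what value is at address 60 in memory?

after mov edi, 26: edi=26
after mov ecx, 26: ecx=26
after mov esi, -8: esi=-8
after mov ebx, 20: ebx=20
after mov edi, [44]: edi=M[44]=30
after imul ecx, 13: ecx=26*13=338
after and ecx, ebx: ecx=338&20=16
after mov ebx, [44]: ebx=M[44]=30
after add edi, ebx: edi=30+30=60
mov [60], edi → M[60]=60
halt.

60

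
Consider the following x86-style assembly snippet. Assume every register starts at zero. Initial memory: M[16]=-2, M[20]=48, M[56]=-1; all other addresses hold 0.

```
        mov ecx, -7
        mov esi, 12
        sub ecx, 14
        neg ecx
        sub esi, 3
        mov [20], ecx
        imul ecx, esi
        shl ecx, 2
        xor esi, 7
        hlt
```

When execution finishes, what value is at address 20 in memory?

21

ecx=-7
esi=12
ecx=(-7)-14=-21
ecx=-(-21)=21
esi=12-3=9
mov [20], ecx → M[20]=21
ecx=21*9=189
ecx=189<<2=756
esi=9^7=14
halt.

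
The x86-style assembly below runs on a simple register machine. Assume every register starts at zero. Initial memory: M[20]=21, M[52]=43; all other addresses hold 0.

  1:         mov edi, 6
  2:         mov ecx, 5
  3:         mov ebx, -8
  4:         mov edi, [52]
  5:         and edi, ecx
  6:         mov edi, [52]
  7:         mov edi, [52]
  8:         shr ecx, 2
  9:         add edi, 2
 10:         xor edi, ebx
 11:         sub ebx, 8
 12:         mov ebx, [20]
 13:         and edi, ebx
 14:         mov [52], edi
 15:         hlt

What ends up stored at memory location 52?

after mov edi, 6: edi=6
after mov ecx, 5: ecx=5
after mov ebx, -8: ebx=-8
after mov edi, [52]: edi=M[52]=43
after and edi, ecx: edi=43&5=1
after mov edi, [52]: edi=M[52]=43
after mov edi, [52]: edi=M[52]=43
after shr ecx, 2: ecx=5>>2=1
after add edi, 2: edi=43+2=45
after xor edi, ebx: edi=45^(-8)=-43
after sub ebx, 8: ebx=(-8)-8=-16
after mov ebx, [20]: ebx=M[20]=21
after and edi, ebx: edi=(-43)&21=21
mov [52], edi → M[52]=21
halt.

21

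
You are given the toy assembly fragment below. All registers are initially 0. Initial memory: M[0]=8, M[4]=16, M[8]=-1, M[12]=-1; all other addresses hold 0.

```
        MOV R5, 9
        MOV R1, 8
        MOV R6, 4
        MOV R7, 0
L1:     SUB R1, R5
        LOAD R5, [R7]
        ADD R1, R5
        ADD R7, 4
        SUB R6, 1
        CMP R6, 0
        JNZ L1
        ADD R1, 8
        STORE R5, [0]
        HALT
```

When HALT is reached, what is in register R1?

R5=9
R1=8
R6=4
R7=0
R1=8-9=-1
R5=M[0]=8
R1=(-1)+8=7
R7=0+4=4
R6=4-1=3
CMP R6, 0  (cmp 3,0)
JNZ L1: taken
R1=7-8=-1
R5=M[4]=16
R1=(-1)+16=15
R7=4+4=8
R6=3-1=2
CMP R6, 0  (cmp 2,0)
JNZ L1: taken
R1=15-16=-1
R5=M[8]=-1
R1=(-1)+(-1)=-2
R7=8+4=12
R6=2-1=1
CMP R6, 0  (cmp 1,0)
JNZ L1: taken
R1=(-2)-(-1)=-1
R5=M[12]=-1
R1=(-1)+(-1)=-2
R7=12+4=16
R6=1-1=0
CMP R6, 0  (cmp 0,0)
JNZ L1: not taken
R1=(-2)+8=6
STORE R5, [0] → M[0]=-1
halt.

6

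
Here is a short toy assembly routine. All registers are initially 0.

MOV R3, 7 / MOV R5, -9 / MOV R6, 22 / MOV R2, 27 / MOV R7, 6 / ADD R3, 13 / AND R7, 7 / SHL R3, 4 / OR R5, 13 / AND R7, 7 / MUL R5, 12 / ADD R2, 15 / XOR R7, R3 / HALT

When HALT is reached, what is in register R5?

MOV R3, 7 → R3=7
MOV R5, -9 → R5=-9
MOV R6, 22 → R6=22
MOV R2, 27 → R2=27
MOV R7, 6 → R7=6
ADD R3, 13 → R3=7+13=20
AND R7, 7 → R7=6&7=6
SHL R3, 4 → R3=20<<4=320
OR R5, 13 → R5=(-9)|13=-1
AND R7, 7 → R7=6&7=6
MUL R5, 12 → R5=(-1)*12=-12
ADD R2, 15 → R2=27+15=42
XOR R7, R3 → R7=6^320=326
halt.

-12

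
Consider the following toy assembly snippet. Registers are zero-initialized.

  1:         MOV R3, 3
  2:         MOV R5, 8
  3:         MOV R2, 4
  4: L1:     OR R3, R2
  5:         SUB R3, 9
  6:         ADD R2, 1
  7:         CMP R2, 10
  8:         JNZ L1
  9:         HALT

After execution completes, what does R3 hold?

-28

R3=3
R5=8
R2=4
R3=3|4=7
R3=7-9=-2
R2=4+1=5
CMP R2, 10  (cmp 5,10)
JNZ L1: taken
R3=(-2)|5=-1
R3=(-1)-9=-10
R2=5+1=6
CMP R2, 10  (cmp 6,10)
JNZ L1: taken
R3=(-10)|6=-10
R3=(-10)-9=-19
R2=6+1=7
CMP R2, 10  (cmp 7,10)
JNZ L1: taken
R3=(-19)|7=-17
R3=(-17)-9=-26
R2=7+1=8
CMP R2, 10  (cmp 8,10)
JNZ L1: taken
R3=(-26)|8=-18
R3=(-18)-9=-27
R2=8+1=9
CMP R2, 10  (cmp 9,10)
JNZ L1: taken
R3=(-27)|9=-19
R3=(-19)-9=-28
R2=9+1=10
CMP R2, 10  (cmp 10,10)
JNZ L1: not taken
halt.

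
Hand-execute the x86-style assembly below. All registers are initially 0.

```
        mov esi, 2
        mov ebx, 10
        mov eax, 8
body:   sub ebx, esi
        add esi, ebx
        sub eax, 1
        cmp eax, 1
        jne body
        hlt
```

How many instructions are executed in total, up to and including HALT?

39

after mov esi, 2: esi=2
after mov ebx, 10: ebx=10
after mov eax, 8: eax=8
after sub ebx, esi: ebx=10-2=8
after add esi, ebx: esi=2+8=10
after sub eax, 1: eax=8-1=7
cmp eax, 1  (cmp 7,1)
jne body: taken
after sub ebx, esi: ebx=8-10=-2
after add esi, ebx: esi=10+(-2)=8
after sub eax, 1: eax=7-1=6
cmp eax, 1  (cmp 6,1)
jne body: taken
after sub ebx, esi: ebx=(-2)-8=-10
after add esi, ebx: esi=8+(-10)=-2
after sub eax, 1: eax=6-1=5
cmp eax, 1  (cmp 5,1)
jne body: taken
after sub ebx, esi: ebx=(-10)-(-2)=-8
after add esi, ebx: esi=(-2)+(-8)=-10
after sub eax, 1: eax=5-1=4
cmp eax, 1  (cmp 4,1)
jne body: taken
after sub ebx, esi: ebx=(-8)-(-10)=2
after add esi, ebx: esi=(-10)+2=-8
after sub eax, 1: eax=4-1=3
cmp eax, 1  (cmp 3,1)
jne body: taken
after sub ebx, esi: ebx=2-(-8)=10
after add esi, ebx: esi=(-8)+10=2
after sub eax, 1: eax=3-1=2
cmp eax, 1  (cmp 2,1)
jne body: taken
after sub ebx, esi: ebx=10-2=8
after add esi, ebx: esi=2+8=10
after sub eax, 1: eax=2-1=1
cmp eax, 1  (cmp 1,1)
jne body: not taken
halt.
Total executed instructions: 39.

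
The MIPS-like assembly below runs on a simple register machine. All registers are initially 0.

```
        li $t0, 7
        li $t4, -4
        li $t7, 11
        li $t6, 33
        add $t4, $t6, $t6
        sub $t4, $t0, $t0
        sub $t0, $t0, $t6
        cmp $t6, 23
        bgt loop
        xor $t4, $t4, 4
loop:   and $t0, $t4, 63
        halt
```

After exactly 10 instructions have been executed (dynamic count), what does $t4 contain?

0

after li $t0, 7: $t0=7
after li $t4, -4: $t4=-4
after li $t7, 11: $t7=11
after li $t6, 33: $t6=33
after add $t4, $t6, $t6: $t4=33+33=66
after sub $t4, $t0, $t0: $t4=7-7=0
after sub $t0, $t0, $t6: $t0=7-33=-26
cmp $t6, 23  (cmp 33,23)
bgt loop: taken
after and $t0, $t4, 63: $t0=0&63=0
After step 10: $t4 = 0.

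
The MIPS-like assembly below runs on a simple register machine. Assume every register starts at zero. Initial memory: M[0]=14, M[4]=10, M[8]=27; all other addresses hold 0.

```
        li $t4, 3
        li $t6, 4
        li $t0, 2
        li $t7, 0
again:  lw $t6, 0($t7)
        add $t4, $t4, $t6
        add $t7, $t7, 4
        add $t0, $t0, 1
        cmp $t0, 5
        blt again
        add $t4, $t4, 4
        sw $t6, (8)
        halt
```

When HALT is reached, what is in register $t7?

12

after li $t4, 3: $t4=3
after li $t6, 4: $t6=4
after li $t0, 2: $t0=2
after li $t7, 0: $t7=0
after lw $t6, 0($t7): $t6=M[0]=14
after add $t4, $t4, $t6: $t4=3+14=17
after add $t7, $t7, 4: $t7=0+4=4
after add $t0, $t0, 1: $t0=2+1=3
cmp $t0, 5  (cmp 3,5)
blt again: taken
after lw $t6, 0($t7): $t6=M[4]=10
after add $t4, $t4, $t6: $t4=17+10=27
after add $t7, $t7, 4: $t7=4+4=8
after add $t0, $t0, 1: $t0=3+1=4
cmp $t0, 5  (cmp 4,5)
blt again: taken
after lw $t6, 0($t7): $t6=M[8]=27
after add $t4, $t4, $t6: $t4=27+27=54
after add $t7, $t7, 4: $t7=8+4=12
after add $t0, $t0, 1: $t0=4+1=5
cmp $t0, 5  (cmp 5,5)
blt again: not taken
after add $t4, $t4, 4: $t4=54+4=58
sw $t6, (8) → M[8]=27
halt.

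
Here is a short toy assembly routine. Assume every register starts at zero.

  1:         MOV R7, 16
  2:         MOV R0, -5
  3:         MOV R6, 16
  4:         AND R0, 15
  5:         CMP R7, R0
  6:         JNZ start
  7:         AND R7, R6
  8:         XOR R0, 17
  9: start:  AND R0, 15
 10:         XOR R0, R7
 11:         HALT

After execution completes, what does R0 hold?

R7=16
R0=-5
R6=16
R0=(-5)&15=11
CMP R7, R0  (cmp 16,11)
JNZ start: taken
R0=11&15=11
R0=11^16=27
halt.

27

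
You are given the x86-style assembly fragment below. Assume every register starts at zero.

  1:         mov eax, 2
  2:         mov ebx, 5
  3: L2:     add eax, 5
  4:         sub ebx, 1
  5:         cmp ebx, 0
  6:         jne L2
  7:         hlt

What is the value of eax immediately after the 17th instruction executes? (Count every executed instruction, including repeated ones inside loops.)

mov eax, 2 → eax=2
mov ebx, 5 → ebx=5
add eax, 5 → eax=2+5=7
sub ebx, 1 → ebx=5-1=4
cmp ebx, 0  (cmp 4,0)
jne L2: taken
add eax, 5 → eax=7+5=12
sub ebx, 1 → ebx=4-1=3
cmp ebx, 0  (cmp 3,0)
jne L2: taken
add eax, 5 → eax=12+5=17
sub ebx, 1 → ebx=3-1=2
cmp ebx, 0  (cmp 2,0)
jne L2: taken
add eax, 5 → eax=17+5=22
sub ebx, 1 → ebx=2-1=1
cmp ebx, 0  (cmp 1,0)
After step 17: eax = 22.

22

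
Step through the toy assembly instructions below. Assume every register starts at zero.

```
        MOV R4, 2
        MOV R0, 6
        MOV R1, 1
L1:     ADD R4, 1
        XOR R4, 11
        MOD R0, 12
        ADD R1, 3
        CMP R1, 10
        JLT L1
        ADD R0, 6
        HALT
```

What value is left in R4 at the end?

R4=2
R0=6
R1=1
R4=2+1=3
R4=3^11=8
R0=6%12=6
R1=1+3=4
CMP R1, 10  (cmp 4,10)
JLT L1: taken
R4=8+1=9
R4=9^11=2
R0=6%12=6
R1=4+3=7
CMP R1, 10  (cmp 7,10)
JLT L1: taken
R4=2+1=3
R4=3^11=8
R0=6%12=6
R1=7+3=10
CMP R1, 10  (cmp 10,10)
JLT L1: not taken
R0=6+6=12
halt.

8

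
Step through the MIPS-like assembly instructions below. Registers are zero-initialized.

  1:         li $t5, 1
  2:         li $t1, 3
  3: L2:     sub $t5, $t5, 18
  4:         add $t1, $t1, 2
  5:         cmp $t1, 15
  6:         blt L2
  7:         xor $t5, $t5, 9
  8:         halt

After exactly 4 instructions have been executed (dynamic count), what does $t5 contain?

$t5=1
$t1=3
$t5=1-18=-17
$t1=3+2=5
After step 4: $t5 = -17.

-17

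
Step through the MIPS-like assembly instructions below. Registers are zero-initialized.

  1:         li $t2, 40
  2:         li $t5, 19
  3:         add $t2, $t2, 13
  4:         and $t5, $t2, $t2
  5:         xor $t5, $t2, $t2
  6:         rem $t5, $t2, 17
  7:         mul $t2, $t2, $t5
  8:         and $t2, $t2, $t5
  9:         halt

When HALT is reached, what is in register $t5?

$t2=40
$t5=19
$t2=40+13=53
$t5=53&53=53
$t5=53^53=0
$t5=53%17=2
$t2=53*2=106
$t2=106&2=2
halt.

2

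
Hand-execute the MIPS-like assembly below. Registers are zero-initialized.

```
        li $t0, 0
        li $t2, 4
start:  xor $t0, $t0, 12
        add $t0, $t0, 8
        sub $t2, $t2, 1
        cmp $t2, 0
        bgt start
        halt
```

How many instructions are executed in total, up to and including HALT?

$t0=0
$t2=4
$t0=0^12=12
$t0=12+8=20
$t2=4-1=3
cmp $t2, 0  (cmp 3,0)
bgt start: taken
$t0=20^12=24
$t0=24+8=32
$t2=3-1=2
cmp $t2, 0  (cmp 2,0)
bgt start: taken
$t0=32^12=44
$t0=44+8=52
$t2=2-1=1
cmp $t2, 0  (cmp 1,0)
bgt start: taken
$t0=52^12=56
$t0=56+8=64
$t2=1-1=0
cmp $t2, 0  (cmp 0,0)
bgt start: not taken
halt.
Total executed instructions: 23.

23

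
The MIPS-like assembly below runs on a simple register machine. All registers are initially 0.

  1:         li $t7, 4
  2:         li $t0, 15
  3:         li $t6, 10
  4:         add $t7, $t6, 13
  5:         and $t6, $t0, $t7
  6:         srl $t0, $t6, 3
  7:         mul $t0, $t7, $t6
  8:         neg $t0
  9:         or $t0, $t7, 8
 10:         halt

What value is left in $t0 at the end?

31

after li $t7, 4: $t7=4
after li $t0, 15: $t0=15
after li $t6, 10: $t6=10
after add $t7, $t6, 13: $t7=10+13=23
after and $t6, $t0, $t7: $t6=15&23=7
after srl $t0, $t6, 3: $t0=7>>3=0
after mul $t0, $t7, $t6: $t0=23*7=161
after neg $t0: $t0=-(161)=-161
after or $t0, $t7, 8: $t0=23|8=31
halt.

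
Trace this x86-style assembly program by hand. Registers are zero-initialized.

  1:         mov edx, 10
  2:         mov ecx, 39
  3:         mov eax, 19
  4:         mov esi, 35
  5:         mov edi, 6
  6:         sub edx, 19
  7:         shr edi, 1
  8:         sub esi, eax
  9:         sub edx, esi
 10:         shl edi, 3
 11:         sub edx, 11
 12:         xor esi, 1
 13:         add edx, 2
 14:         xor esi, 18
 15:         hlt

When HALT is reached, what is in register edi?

edx=10
ecx=39
eax=19
esi=35
edi=6
edx=10-19=-9
edi=6>>1=3
esi=35-19=16
edx=(-9)-16=-25
edi=3<<3=24
edx=(-25)-11=-36
esi=16^1=17
edx=(-36)+2=-34
esi=17^18=3
halt.

24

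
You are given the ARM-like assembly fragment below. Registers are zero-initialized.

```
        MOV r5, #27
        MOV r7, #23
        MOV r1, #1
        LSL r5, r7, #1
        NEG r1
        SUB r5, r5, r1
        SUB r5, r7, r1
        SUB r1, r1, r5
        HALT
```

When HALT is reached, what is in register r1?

-25

MOV r5, #27 → r5=27
MOV r7, #23 → r7=23
MOV r1, #1 → r1=1
LSL r5, r7, #1 → r5=23<<1=46
NEG r1 → r1=-(1)=-1
SUB r5, r5, r1 → r5=46-(-1)=47
SUB r5, r7, r1 → r5=23-(-1)=24
SUB r1, r1, r5 → r1=(-1)-24=-25
halt.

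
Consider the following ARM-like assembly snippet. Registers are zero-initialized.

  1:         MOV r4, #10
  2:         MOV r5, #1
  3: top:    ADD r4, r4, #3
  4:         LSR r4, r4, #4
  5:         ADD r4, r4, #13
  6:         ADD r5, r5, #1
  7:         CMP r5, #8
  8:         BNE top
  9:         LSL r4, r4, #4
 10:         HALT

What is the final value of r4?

224

r4=10
r5=1
r4=10+3=13
r4=13>>4=0
r4=0+13=13
r5=1+1=2
CMP r5, #8  (cmp 2,8)
BNE top: taken
r4=13+3=16
r4=16>>4=1
r4=1+13=14
r5=2+1=3
CMP r5, #8  (cmp 3,8)
BNE top: taken
r4=14+3=17
r4=17>>4=1
r4=1+13=14
r5=3+1=4
CMP r5, #8  (cmp 4,8)
BNE top: taken
r4=14+3=17
r4=17>>4=1
r4=1+13=14
r5=4+1=5
CMP r5, #8  (cmp 5,8)
BNE top: taken
r4=14+3=17
r4=17>>4=1
r4=1+13=14
r5=5+1=6
CMP r5, #8  (cmp 6,8)
BNE top: taken
r4=14+3=17
r4=17>>4=1
r4=1+13=14
r5=6+1=7
CMP r5, #8  (cmp 7,8)
BNE top: taken
r4=14+3=17
r4=17>>4=1
r4=1+13=14
r5=7+1=8
CMP r5, #8  (cmp 8,8)
BNE top: not taken
r4=14<<4=224
halt.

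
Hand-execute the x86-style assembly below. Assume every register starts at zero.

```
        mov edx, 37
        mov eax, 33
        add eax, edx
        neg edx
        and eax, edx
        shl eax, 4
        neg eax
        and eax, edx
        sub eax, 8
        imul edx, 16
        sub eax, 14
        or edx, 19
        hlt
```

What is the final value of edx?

-589

mov edx, 37 → edx=37
mov eax, 33 → eax=33
add eax, edx → eax=33+37=70
neg edx → edx=-(37)=-37
and eax, edx → eax=70&(-37)=66
shl eax, 4 → eax=66<<4=1056
neg eax → eax=-(1056)=-1056
and eax, edx → eax=(-1056)&(-37)=-1088
sub eax, 8 → eax=(-1088)-8=-1096
imul edx, 16 → edx=(-37)*16=-592
sub eax, 14 → eax=(-1096)-14=-1110
or edx, 19 → edx=(-592)|19=-589
halt.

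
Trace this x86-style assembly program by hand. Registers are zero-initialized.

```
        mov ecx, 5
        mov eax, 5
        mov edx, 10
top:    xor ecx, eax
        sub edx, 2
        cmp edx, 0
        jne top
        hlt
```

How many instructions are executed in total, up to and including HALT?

24

after mov ecx, 5: ecx=5
after mov eax, 5: eax=5
after mov edx, 10: edx=10
after xor ecx, eax: ecx=5^5=0
after sub edx, 2: edx=10-2=8
cmp edx, 0  (cmp 8,0)
jne top: taken
after xor ecx, eax: ecx=0^5=5
after sub edx, 2: edx=8-2=6
cmp edx, 0  (cmp 6,0)
jne top: taken
after xor ecx, eax: ecx=5^5=0
after sub edx, 2: edx=6-2=4
cmp edx, 0  (cmp 4,0)
jne top: taken
after xor ecx, eax: ecx=0^5=5
after sub edx, 2: edx=4-2=2
cmp edx, 0  (cmp 2,0)
jne top: taken
after xor ecx, eax: ecx=5^5=0
after sub edx, 2: edx=2-2=0
cmp edx, 0  (cmp 0,0)
jne top: not taken
halt.
Total executed instructions: 24.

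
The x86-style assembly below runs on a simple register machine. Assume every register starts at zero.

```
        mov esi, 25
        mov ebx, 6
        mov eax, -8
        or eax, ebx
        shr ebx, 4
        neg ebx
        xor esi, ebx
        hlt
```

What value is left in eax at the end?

after mov esi, 25: esi=25
after mov ebx, 6: ebx=6
after mov eax, -8: eax=-8
after or eax, ebx: eax=(-8)|6=-2
after shr ebx, 4: ebx=6>>4=0
after neg ebx: ebx=-(0)=0
after xor esi, ebx: esi=25^0=25
halt.

-2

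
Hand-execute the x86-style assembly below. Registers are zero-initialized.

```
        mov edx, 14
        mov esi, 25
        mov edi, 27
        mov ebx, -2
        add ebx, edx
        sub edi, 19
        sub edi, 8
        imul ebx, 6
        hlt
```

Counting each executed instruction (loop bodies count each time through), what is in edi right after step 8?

after mov edx, 14: edx=14
after mov esi, 25: esi=25
after mov edi, 27: edi=27
after mov ebx, -2: ebx=-2
after add ebx, edx: ebx=(-2)+14=12
after sub edi, 19: edi=27-19=8
after sub edi, 8: edi=8-8=0
after imul ebx, 6: ebx=12*6=72
After step 8: edi = 0.

0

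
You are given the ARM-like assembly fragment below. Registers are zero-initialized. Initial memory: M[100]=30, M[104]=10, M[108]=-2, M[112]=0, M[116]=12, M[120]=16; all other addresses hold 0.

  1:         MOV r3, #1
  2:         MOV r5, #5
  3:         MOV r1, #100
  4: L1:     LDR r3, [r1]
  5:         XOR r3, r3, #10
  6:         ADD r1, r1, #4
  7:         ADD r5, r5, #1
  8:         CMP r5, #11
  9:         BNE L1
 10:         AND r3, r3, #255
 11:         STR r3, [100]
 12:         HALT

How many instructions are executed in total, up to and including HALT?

42

MOV r3, #1 → r3=1
MOV r5, #5 → r5=5
MOV r1, #100 → r1=100
LDR r3, [r1] → r3=M[100]=30
XOR r3, r3, #10 → r3=30^10=20
ADD r1, r1, #4 → r1=100+4=104
ADD r5, r5, #1 → r5=5+1=6
CMP r5, #11  (cmp 6,11)
BNE L1: taken
LDR r3, [r1] → r3=M[104]=10
XOR r3, r3, #10 → r3=10^10=0
ADD r1, r1, #4 → r1=104+4=108
ADD r5, r5, #1 → r5=6+1=7
CMP r5, #11  (cmp 7,11)
BNE L1: taken
LDR r3, [r1] → r3=M[108]=-2
XOR r3, r3, #10 → r3=(-2)^10=-12
ADD r1, r1, #4 → r1=108+4=112
ADD r5, r5, #1 → r5=7+1=8
CMP r5, #11  (cmp 8,11)
BNE L1: taken
LDR r3, [r1] → r3=M[112]=0
XOR r3, r3, #10 → r3=0^10=10
ADD r1, r1, #4 → r1=112+4=116
ADD r5, r5, #1 → r5=8+1=9
CMP r5, #11  (cmp 9,11)
BNE L1: taken
LDR r3, [r1] → r3=M[116]=12
XOR r3, r3, #10 → r3=12^10=6
ADD r1, r1, #4 → r1=116+4=120
ADD r5, r5, #1 → r5=9+1=10
CMP r5, #11  (cmp 10,11)
BNE L1: taken
LDR r3, [r1] → r3=M[120]=16
XOR r3, r3, #10 → r3=16^10=26
ADD r1, r1, #4 → r1=120+4=124
ADD r5, r5, #1 → r5=10+1=11
CMP r5, #11  (cmp 11,11)
BNE L1: not taken
AND r3, r3, #255 → r3=26&255=26
STR r3, [100] → M[100]=26
halt.
Total executed instructions: 42.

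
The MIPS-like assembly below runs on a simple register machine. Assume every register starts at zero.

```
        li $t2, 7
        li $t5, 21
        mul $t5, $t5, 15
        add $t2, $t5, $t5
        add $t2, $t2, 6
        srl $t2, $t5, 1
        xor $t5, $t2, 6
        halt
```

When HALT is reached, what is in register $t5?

$t2=7
$t5=21
$t5=21*15=315
$t2=315+315=630
$t2=630+6=636
$t2=315>>1=157
$t5=157^6=155
halt.

155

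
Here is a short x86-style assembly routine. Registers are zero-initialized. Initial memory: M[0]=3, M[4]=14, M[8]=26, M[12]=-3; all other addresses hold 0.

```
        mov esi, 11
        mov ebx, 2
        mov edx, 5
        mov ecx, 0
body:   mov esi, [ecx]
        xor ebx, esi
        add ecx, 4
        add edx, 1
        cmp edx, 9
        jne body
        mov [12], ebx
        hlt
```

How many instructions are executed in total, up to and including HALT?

after mov esi, 11: esi=11
after mov ebx, 2: ebx=2
after mov edx, 5: edx=5
after mov ecx, 0: ecx=0
after mov esi, [ecx]: esi=M[0]=3
after xor ebx, esi: ebx=2^3=1
after add ecx, 4: ecx=0+4=4
after add edx, 1: edx=5+1=6
cmp edx, 9  (cmp 6,9)
jne body: taken
after mov esi, [ecx]: esi=M[4]=14
after xor ebx, esi: ebx=1^14=15
after add ecx, 4: ecx=4+4=8
after add edx, 1: edx=6+1=7
cmp edx, 9  (cmp 7,9)
jne body: taken
after mov esi, [ecx]: esi=M[8]=26
after xor ebx, esi: ebx=15^26=21
after add ecx, 4: ecx=8+4=12
after add edx, 1: edx=7+1=8
cmp edx, 9  (cmp 8,9)
jne body: taken
after mov esi, [ecx]: esi=M[12]=-3
after xor ebx, esi: ebx=21^(-3)=-24
after add ecx, 4: ecx=12+4=16
after add edx, 1: edx=8+1=9
cmp edx, 9  (cmp 9,9)
jne body: not taken
mov [12], ebx → M[12]=-24
halt.
Total executed instructions: 30.

30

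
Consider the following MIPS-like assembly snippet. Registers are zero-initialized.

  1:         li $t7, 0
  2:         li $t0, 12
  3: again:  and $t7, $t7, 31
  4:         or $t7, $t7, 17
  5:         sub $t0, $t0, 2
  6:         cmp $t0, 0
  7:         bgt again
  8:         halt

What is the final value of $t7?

li $t7, 0 → $t7=0
li $t0, 12 → $t0=12
and $t7, $t7, 31 → $t7=0&31=0
or $t7, $t7, 17 → $t7=0|17=17
sub $t0, $t0, 2 → $t0=12-2=10
cmp $t0, 0  (cmp 10,0)
bgt again: taken
and $t7, $t7, 31 → $t7=17&31=17
or $t7, $t7, 17 → $t7=17|17=17
sub $t0, $t0, 2 → $t0=10-2=8
cmp $t0, 0  (cmp 8,0)
bgt again: taken
and $t7, $t7, 31 → $t7=17&31=17
or $t7, $t7, 17 → $t7=17|17=17
sub $t0, $t0, 2 → $t0=8-2=6
cmp $t0, 0  (cmp 6,0)
bgt again: taken
and $t7, $t7, 31 → $t7=17&31=17
or $t7, $t7, 17 → $t7=17|17=17
sub $t0, $t0, 2 → $t0=6-2=4
cmp $t0, 0  (cmp 4,0)
bgt again: taken
and $t7, $t7, 31 → $t7=17&31=17
or $t7, $t7, 17 → $t7=17|17=17
sub $t0, $t0, 2 → $t0=4-2=2
cmp $t0, 0  (cmp 2,0)
bgt again: taken
and $t7, $t7, 31 → $t7=17&31=17
or $t7, $t7, 17 → $t7=17|17=17
sub $t0, $t0, 2 → $t0=2-2=0
cmp $t0, 0  (cmp 0,0)
bgt again: not taken
halt.

17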